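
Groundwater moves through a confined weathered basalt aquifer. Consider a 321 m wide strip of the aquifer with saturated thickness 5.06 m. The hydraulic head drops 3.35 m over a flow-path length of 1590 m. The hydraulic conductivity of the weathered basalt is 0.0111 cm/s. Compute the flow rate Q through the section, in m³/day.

Convert K: 0.0111 cm/s × 864 = 9.590 m/day.
Cross-sectional area A = 321 × 5.06 = 1624 m².
Hydraulic gradient i = Δh / L = 3.35 / 1590 = 0.002107.
Darcy's law: Q = K · A · i = 9.590 × 1624 × 0.002107 = 32.82 m³/day.

32.8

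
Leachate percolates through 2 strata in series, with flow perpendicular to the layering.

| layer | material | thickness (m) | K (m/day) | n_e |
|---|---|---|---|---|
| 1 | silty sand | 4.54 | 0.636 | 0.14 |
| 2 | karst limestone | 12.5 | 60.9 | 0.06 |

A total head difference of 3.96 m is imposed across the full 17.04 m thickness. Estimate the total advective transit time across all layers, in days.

2.57

With flow normal to the layers, continuity requires the same specific discharge q through every layer.
Σ(b_i/K_i) = 4.54/0.636 + 12.5/60.9 = 7.344 d.
q = Δh / Σ(b_i/K_i) = 3.96 / 7.344 = 0.5392 m/day.
In each layer the seepage velocity is v_i = q/n_i, so the layer transit time is t_i = b_i·n_i / q:
  layer 1 (silty sand): t_1 = 4.54 × 0.14 / 0.5392 = 1.179 d
  layer 2 (karst limestone): t_2 = 12.5 × 0.06 / 0.5392 = 1.391 d
Total t = Σ t_i = 2.570 days.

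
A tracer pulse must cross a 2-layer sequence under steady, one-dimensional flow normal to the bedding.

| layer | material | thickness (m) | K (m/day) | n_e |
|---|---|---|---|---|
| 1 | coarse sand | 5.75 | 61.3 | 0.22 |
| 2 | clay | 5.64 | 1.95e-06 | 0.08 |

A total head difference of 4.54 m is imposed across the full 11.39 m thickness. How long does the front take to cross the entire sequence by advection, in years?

With flow normal to the layers, continuity requires the same specific discharge q through every layer.
Σ(b_i/K_i) = 5.75/61.3 + 5.64/1.95e-06 = 2.892e+06 d.
q = Δh / Σ(b_i/K_i) = 4.54 / 2.892e+06 = 1.570e-06 m/day.
In each layer the seepage velocity is v_i = q/n_i, so the layer transit time is t_i = b_i·n_i / q:
  layer 1 (coarse sand): t_1 = 5.75 × 0.22 / 1.570e-06 = 8.059e+05 d
  layer 2 (clay): t_2 = 5.64 × 0.08 / 1.570e-06 = 2.874e+05 d
Total t = Σ t_i = 1.093e+06 days = 2993 years.

2990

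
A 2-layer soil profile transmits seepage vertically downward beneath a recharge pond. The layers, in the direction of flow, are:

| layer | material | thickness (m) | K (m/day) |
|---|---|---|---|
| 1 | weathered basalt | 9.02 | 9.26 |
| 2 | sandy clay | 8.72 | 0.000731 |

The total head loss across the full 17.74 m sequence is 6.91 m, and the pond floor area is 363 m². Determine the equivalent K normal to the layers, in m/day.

Flow is perpendicular to layering, so the layers act in series and the equivalent K is the thickness-weighted harmonic mean.
Total thickness L = 9.02 + 8.72 = 17.74 m.
Σ(b_i/K_i) = 9.02/9.26 + 8.72/0.000731 = 11930 d.
K_eq = L / Σ(b_i/K_i) = 17.74 / 11930 = 0.001487 m/day.

0.00149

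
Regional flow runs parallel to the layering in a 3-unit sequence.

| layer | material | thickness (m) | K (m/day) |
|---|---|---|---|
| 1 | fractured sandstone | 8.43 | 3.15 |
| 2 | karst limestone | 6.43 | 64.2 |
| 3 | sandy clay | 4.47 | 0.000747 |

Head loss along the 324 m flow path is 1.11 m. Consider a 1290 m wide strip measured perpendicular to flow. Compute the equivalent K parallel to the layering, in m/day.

Flow is parallel to layering, so each bed carries its own Darcy discharge and the transmissivities add.
Σ(K_i·b_i) = 3.15×8.43 + 64.2×6.43 + 0.000747×4.47 = 439.4 m²/day.
Total thickness b = 19.33 m, so K_eq = Σ(K_i·b_i)/b = 22.73 m/day.

22.7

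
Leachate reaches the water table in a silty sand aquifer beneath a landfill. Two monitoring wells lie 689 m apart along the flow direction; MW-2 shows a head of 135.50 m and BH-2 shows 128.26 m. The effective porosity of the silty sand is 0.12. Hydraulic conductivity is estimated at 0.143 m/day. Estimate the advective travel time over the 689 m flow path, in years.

Hydraulic gradient i = (135.50 − 128.26) / 689 = 7.24 / 689 = 0.01051.
Darcy flux q = K · i = 0.1430 × 0.01051 = 0.001503 m/day.
Seepage velocity v = q / n_e = 0.001503 / 0.12 = 0.01252 m/day.
Travel time t = L / v = 689 / 0.01252 = 55023 days = 150.6 years.

151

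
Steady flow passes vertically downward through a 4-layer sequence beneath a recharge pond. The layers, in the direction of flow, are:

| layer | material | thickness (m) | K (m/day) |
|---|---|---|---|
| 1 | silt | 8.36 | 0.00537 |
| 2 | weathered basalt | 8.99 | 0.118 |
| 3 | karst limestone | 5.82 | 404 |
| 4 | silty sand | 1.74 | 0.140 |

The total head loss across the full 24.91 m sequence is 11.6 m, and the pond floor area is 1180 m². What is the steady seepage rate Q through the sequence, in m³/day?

8.32

Flow is perpendicular to layering, so the layers act in series and the equivalent K is the thickness-weighted harmonic mean.
Total thickness L = 8.36 + 8.99 + 5.82 + 1.74 = 24.91 m.
Σ(b_i/K_i) = 8.36/0.00537 + 8.99/0.118 + 5.82/404 + 1.74/0.140 = 1645 d.
K_eq = L / Σ(b_i/K_i) = 24.91 / 1645 = 0.01514 m/day.
Q = K_eq · A · (Δh/L) = 0.01514 × 1180 × (11.6/24.91) = 8.319 m³/day.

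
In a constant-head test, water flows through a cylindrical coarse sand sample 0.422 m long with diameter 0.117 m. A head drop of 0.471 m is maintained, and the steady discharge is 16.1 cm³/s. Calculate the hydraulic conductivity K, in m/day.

116

Cross-sectional area A = π·(d/2)² = π × (0.117/2)² = 0.01075 m².
Convert discharge: 16.1 cm³/s = 1.610e-05 m³/s.
Darcy's law rearranged: K = Q·L / (A·Δh) = 1.610e-05 × 0.422 / (0.01075 × 0.471) = 0.001342 m/s = 115.9 m/day.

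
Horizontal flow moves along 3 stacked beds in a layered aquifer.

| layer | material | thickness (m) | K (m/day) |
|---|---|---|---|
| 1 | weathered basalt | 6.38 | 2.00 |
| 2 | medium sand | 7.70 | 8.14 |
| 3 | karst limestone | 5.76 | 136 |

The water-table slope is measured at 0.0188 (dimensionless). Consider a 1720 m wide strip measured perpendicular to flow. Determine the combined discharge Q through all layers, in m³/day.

27800

Flow is parallel to layering, so each bed carries its own Darcy discharge and the transmissivities add.
Σ(K_i·b_i) = 2.00×6.38 + 8.14×7.70 + 136×5.76 = 858.8 m²/day.
Hydraulic gradient i = 0.0188.
Q = Σ(K_i·b_i) · W · i = 858.8 × 1720 × 0.01880 = 27770 m³/day.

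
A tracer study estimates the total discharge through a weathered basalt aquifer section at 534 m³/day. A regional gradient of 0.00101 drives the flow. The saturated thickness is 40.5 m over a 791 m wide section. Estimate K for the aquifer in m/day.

16.5

Cross-sectional area A = 791 × 40.5 = 32036 m².
Hydraulic gradient i = 0.00101.
From Q = K·A·i, K = Q / (A·i) = 534 / (32036 × 0.001010) = 16.50 m/day.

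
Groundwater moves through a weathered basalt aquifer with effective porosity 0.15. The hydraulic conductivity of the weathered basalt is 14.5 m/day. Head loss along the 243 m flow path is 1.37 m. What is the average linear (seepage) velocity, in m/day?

0.545

Hydraulic gradient i = Δh / L = 1.37 / 243 = 0.005638.
Darcy flux q = K · i = 14.50 × 0.005638 = 0.08175 m/day.
Seepage velocity v = q / n_e = 0.08175 / 0.15 = 0.5450 m/day.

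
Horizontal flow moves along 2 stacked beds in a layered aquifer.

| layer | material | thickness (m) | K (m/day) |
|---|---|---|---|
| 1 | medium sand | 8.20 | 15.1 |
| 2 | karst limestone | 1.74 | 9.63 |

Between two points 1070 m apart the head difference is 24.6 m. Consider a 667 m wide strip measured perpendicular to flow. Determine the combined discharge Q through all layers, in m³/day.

Flow is parallel to layering, so each bed carries its own Darcy discharge and the transmissivities add.
Σ(K_i·b_i) = 15.1×8.20 + 9.63×1.74 = 140.6 m²/day.
Hydraulic gradient i = Δh / L = 24.6 / 1070 = 0.02299.
Q = Σ(K_i·b_i) · W · i = 140.6 × 667 × 0.02299 = 2156 m³/day.

2160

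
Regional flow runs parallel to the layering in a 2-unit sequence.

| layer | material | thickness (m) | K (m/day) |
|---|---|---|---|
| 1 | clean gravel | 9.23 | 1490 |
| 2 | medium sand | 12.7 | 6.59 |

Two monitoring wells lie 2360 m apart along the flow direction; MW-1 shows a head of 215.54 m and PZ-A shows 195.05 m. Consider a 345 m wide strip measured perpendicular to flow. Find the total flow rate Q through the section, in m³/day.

Flow is parallel to layering, so each bed carries its own Darcy discharge and the transmissivities add.
Σ(K_i·b_i) = 1490×9.23 + 6.59×12.7 = 13836 m²/day.
Hydraulic gradient i = (215.54 − 195.05) / 2360 = 20.49 / 2360 = 0.008682.
Q = Σ(K_i·b_i) · W · i = 13836 × 345 × 0.008682 = 41445 m³/day.

41400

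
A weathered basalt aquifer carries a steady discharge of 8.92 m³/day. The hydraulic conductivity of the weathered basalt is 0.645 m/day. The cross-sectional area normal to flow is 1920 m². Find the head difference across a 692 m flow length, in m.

4.98

From Q = K·A·i, i = Q / (K·A) = 8.92 / (0.6450 × 1920) = 0.007203.
Head loss Δh = i · L = 0.007203 × 692 = 4.984 m.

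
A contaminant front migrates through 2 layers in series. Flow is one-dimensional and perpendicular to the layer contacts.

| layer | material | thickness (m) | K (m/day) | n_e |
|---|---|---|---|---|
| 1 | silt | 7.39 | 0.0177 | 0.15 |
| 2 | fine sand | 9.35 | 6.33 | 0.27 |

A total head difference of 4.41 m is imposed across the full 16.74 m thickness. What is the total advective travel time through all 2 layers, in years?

With flow normal to the layers, continuity requires the same specific discharge q through every layer.
Σ(b_i/K_i) = 7.39/0.0177 + 9.35/6.33 = 419.0 d.
q = Δh / Σ(b_i/K_i) = 4.41 / 419.0 = 0.01053 m/day.
In each layer the seepage velocity is v_i = q/n_i, so the layer transit time is t_i = b_i·n_i / q:
  layer 1 (silt): t_1 = 7.39 × 0.15 / 0.01053 = 105.3 d
  layer 2 (fine sand): t_2 = 9.35 × 0.27 / 0.01053 = 239.9 d
Total t = Σ t_i = 345.2 days = 0.9450 years.

0.945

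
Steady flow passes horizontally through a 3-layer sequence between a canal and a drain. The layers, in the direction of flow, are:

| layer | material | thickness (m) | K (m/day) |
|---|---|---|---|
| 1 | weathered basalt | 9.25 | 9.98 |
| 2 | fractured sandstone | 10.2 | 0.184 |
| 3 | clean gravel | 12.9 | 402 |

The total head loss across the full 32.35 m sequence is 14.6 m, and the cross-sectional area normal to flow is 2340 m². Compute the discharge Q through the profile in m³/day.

606

Flow is perpendicular to layering, so the layers act in series and the equivalent K is the thickness-weighted harmonic mean.
Total thickness L = 9.25 + 10.2 + 12.9 = 32.35 m.
Σ(b_i/K_i) = 9.25/9.98 + 10.2/0.184 + 12.9/402 = 56.39 d.
K_eq = L / Σ(b_i/K_i) = 32.35 / 56.39 = 0.5736 m/day.
Q = K_eq · A · (Δh/L) = 0.5736 × 2340 × (14.6/32.35) = 605.8 m³/day.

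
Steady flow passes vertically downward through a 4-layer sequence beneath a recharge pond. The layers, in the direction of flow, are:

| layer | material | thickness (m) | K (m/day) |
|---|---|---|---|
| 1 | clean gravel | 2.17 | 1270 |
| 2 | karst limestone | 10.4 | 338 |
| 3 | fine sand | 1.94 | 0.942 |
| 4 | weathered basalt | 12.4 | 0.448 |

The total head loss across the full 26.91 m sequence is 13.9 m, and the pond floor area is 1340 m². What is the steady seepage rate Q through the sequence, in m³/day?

626

Flow is perpendicular to layering, so the layers act in series and the equivalent K is the thickness-weighted harmonic mean.
Total thickness L = 2.17 + 10.4 + 1.94 + 12.4 = 26.91 m.
Σ(b_i/K_i) = 2.17/1270 + 10.4/338 + 1.94/0.942 + 12.4/0.448 = 29.77 d.
K_eq = L / Σ(b_i/K_i) = 26.91 / 29.77 = 0.9039 m/day.
Q = K_eq · A · (Δh/L) = 0.9039 × 1340 × (13.9/26.91) = 625.7 m³/day.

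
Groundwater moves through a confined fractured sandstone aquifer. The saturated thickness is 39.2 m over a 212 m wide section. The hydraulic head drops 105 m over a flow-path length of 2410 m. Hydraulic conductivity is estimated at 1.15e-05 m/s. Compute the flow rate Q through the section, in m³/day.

360

Convert K: 1.15e-05 m/s × 86400 = 0.9936 m/day.
Cross-sectional area A = 212 × 39.2 = 8310 m².
Hydraulic gradient i = Δh / L = 105 / 2410 = 0.04357.
Darcy's law: Q = K · A · i = 0.9936 × 8310 × 0.04357 = 359.8 m³/day.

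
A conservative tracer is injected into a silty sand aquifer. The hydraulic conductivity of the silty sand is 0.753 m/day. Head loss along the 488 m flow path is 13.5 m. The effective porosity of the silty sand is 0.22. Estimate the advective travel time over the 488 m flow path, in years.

Hydraulic gradient i = Δh / L = 13.5 / 488 = 0.02766.
Darcy flux q = K · i = 0.7530 × 0.02766 = 0.02083 m/day.
Seepage velocity v = q / n_e = 0.02083 / 0.22 = 0.09469 m/day.
Travel time t = L / v = 488 / 0.09469 = 5154 days = 14.11 years.

14.1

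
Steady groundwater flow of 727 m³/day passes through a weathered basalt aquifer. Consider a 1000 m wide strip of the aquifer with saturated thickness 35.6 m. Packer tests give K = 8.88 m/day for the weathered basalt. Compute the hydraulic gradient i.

Cross-sectional area A = 1000 × 35.6 = 35600 m².
From Q = K·A·i, i = Q / (K·A) = 727 / (8.880 × 35600) = 0.002300.

0.00230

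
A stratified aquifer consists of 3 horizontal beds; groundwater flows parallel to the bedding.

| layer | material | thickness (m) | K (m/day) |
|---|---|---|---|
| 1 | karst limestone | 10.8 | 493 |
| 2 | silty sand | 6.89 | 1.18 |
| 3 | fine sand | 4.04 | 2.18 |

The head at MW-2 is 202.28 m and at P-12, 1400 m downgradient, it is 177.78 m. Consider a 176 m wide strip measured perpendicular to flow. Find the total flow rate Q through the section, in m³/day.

16500

Flow is parallel to layering, so each bed carries its own Darcy discharge and the transmissivities add.
Σ(K_i·b_i) = 493×10.8 + 1.18×6.89 + 2.18×4.04 = 5341 m²/day.
Hydraulic gradient i = (202.28 − 177.78) / 1400 = 24.5 / 1400 = 0.01750.
Q = Σ(K_i·b_i) · W · i = 5341 × 176 × 0.01750 = 16451 m³/day.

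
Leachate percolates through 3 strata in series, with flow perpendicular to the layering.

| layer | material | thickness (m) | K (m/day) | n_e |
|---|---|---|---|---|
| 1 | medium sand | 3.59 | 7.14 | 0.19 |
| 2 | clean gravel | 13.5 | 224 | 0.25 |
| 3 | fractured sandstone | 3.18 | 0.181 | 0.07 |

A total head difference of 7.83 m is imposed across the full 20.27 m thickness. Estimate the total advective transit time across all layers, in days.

9.91

With flow normal to the layers, continuity requires the same specific discharge q through every layer.
Σ(b_i/K_i) = 3.59/7.14 + 13.5/224 + 3.18/0.181 = 18.13 d.
q = Δh / Σ(b_i/K_i) = 7.83 / 18.13 = 0.4318 m/day.
In each layer the seepage velocity is v_i = q/n_i, so the layer transit time is t_i = b_i·n_i / q:
  layer 1 (medium sand): t_1 = 3.59 × 0.19 / 0.4318 = 1.580 d
  layer 2 (clean gravel): t_2 = 13.5 × 0.25 / 0.4318 = 7.816 d
  layer 3 (fractured sandstone): t_3 = 3.18 × 0.07 / 0.4318 = 0.5155 d
Total t = Σ t_i = 9.911 days.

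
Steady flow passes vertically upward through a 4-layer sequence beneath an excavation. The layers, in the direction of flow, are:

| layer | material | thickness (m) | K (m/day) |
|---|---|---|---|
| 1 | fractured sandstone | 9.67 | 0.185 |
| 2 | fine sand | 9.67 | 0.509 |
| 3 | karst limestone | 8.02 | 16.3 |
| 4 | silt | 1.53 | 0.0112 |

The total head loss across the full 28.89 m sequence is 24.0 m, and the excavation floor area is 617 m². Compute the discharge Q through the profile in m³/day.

71.1

Flow is perpendicular to layering, so the layers act in series and the equivalent K is the thickness-weighted harmonic mean.
Total thickness L = 9.67 + 9.67 + 8.02 + 1.53 = 28.89 m.
Σ(b_i/K_i) = 9.67/0.185 + 9.67/0.509 + 8.02/16.3 + 1.53/0.0112 = 208.4 d.
K_eq = L / Σ(b_i/K_i) = 28.89 / 208.4 = 0.1386 m/day.
Q = K_eq · A · (Δh/L) = 0.1386 × 617 × (24.0/28.89) = 71.07 m³/day.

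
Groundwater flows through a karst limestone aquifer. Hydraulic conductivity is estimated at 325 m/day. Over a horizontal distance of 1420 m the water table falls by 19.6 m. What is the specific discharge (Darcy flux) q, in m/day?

Hydraulic gradient i = Δh / L = 19.6 / 1420 = 0.01380.
Specific discharge q = K · i = 325.0 × 0.01380 = 4.486 m/day.

4.49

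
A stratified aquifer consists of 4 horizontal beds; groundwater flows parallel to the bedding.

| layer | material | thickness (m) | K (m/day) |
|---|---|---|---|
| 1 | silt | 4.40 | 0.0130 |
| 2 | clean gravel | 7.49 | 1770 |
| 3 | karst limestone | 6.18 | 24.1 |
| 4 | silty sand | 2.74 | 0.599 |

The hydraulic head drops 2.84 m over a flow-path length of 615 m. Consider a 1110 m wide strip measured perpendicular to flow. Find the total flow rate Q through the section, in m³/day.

Flow is parallel to layering, so each bed carries its own Darcy discharge and the transmissivities add.
Σ(K_i·b_i) = 0.0130×4.40 + 1770×7.49 + 24.1×6.18 + 0.599×2.74 = 13408 m²/day.
Hydraulic gradient i = Δh / L = 2.84 / 615 = 0.004618.
Q = Σ(K_i·b_i) · W · i = 13408 × 1110 × 0.004618 = 68727 m³/day.

68700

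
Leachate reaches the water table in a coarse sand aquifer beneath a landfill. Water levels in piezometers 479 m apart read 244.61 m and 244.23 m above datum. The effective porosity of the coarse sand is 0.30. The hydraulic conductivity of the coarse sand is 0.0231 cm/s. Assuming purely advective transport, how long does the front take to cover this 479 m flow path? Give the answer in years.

Convert K: 0.0231 cm/s × 864 = 19.96 m/day.
Hydraulic gradient i = (244.61 − 244.23) / 479 = 0.38 / 479 = 0.0007933.
Darcy flux q = K · i = 19.96 × 0.0007933 = 0.01583 m/day.
Seepage velocity v = q / n_e = 0.01583 / 0.30 = 0.05278 m/day.
Travel time t = L / v = 479 / 0.05278 = 9076 days = 24.85 years.

24.8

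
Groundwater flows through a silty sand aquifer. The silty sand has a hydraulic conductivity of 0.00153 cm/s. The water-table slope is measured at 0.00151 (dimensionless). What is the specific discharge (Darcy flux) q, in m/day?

Convert K: 0.00153 cm/s × 864 = 1.322 m/day.
Hydraulic gradient i = 0.00151.
Specific discharge q = K · i = 1.322 × 0.001510 = 0.001996 m/day.

0.00200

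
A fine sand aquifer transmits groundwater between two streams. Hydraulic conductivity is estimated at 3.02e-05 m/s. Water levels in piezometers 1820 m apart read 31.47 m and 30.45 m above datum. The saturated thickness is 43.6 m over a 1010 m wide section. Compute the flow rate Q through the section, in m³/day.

Convert K: 3.02e-05 m/s × 86400 = 2.609 m/day.
Cross-sectional area A = 1010 × 43.6 = 44036 m².
Hydraulic gradient i = (31.47 − 30.45) / 1820 = 1.02 / 1820 = 0.0005604.
Darcy's law: Q = K · A · i = 2.609 × 44036 × 0.0005604 = 64.40 m³/day.

64.4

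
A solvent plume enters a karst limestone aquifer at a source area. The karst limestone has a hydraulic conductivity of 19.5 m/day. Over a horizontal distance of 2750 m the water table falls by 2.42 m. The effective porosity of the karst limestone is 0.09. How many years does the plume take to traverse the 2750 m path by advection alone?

Hydraulic gradient i = Δh / L = 2.42 / 2750 = 0.0008800.
Darcy flux q = K · i = 19.50 × 0.0008800 = 0.01716 m/day.
Seepage velocity v = q / n_e = 0.01716 / 0.09 = 0.1907 m/day.
Travel time t = L / v = 2750 / 0.1907 = 14423 days = 39.49 years.

39.5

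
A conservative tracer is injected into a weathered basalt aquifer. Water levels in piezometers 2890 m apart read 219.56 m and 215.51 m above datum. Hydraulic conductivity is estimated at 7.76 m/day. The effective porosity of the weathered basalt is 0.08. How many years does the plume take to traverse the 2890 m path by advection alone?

Hydraulic gradient i = (219.56 − 215.51) / 2890 = 4.05 / 2890 = 0.001401.
Darcy flux q = K · i = 7.760 × 0.001401 = 0.01087 m/day.
Seepage velocity v = q / n_e = 0.01087 / 0.08 = 0.1359 m/day.
Travel time t = L / v = 2890 / 0.1359 = 21260 days = 58.21 years.

58.2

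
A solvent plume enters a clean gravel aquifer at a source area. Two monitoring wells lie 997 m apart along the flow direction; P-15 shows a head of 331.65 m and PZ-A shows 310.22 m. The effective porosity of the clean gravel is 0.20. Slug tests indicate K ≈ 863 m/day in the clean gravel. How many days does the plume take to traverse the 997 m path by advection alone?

Hydraulic gradient i = (331.65 − 310.22) / 997 = 21.43 / 997 = 0.02149.
Darcy flux q = K · i = 863.0 × 0.02149 = 18.55 m/day.
Seepage velocity v = q / n_e = 18.55 / 0.20 = 92.75 m/day.
Travel time t = L / v = 997 / 92.75 = 10.75 days.

10.7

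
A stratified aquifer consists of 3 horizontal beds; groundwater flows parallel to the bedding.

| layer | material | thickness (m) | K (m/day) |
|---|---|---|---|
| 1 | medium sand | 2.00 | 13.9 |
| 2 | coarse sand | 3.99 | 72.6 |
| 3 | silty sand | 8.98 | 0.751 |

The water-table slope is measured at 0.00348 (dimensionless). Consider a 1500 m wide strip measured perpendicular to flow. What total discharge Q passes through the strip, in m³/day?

1690

Flow is parallel to layering, so each bed carries its own Darcy discharge and the transmissivities add.
Σ(K_i·b_i) = 13.9×2.00 + 72.6×3.99 + 0.751×8.98 = 324.2 m²/day.
Hydraulic gradient i = 0.00348.
Q = Σ(K_i·b_i) · W · i = 324.2 × 1500 × 0.003480 = 1692 m³/day.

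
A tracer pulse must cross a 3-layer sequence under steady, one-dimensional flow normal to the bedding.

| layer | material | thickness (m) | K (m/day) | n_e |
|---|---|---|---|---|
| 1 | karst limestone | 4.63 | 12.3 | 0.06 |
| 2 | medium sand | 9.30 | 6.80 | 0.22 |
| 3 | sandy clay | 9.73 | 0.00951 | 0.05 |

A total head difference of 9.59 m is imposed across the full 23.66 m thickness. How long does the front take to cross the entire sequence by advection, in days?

300

With flow normal to the layers, continuity requires the same specific discharge q through every layer.
Σ(b_i/K_i) = 4.63/12.3 + 9.30/6.80 + 9.73/0.00951 = 1025 d.
q = Δh / Σ(b_i/K_i) = 9.59 / 1025 = 0.009357 m/day.
In each layer the seepage velocity is v_i = q/n_i, so the layer transit time is t_i = b_i·n_i / q:
  layer 1 (karst limestone): t_1 = 4.63 × 0.06 / 0.009357 = 29.69 d
  layer 2 (medium sand): t_2 = 9.30 × 0.22 / 0.009357 = 218.7 d
  layer 3 (sandy clay): t_3 = 9.73 × 0.05 / 0.009357 = 51.99 d
Total t = Σ t_i = 300.3 days.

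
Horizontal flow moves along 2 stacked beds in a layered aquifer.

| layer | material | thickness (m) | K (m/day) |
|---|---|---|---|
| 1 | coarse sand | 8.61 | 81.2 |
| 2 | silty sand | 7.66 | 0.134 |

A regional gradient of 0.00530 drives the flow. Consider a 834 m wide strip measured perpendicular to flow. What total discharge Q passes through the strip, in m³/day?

Flow is parallel to layering, so each bed carries its own Darcy discharge and the transmissivities add.
Σ(K_i·b_i) = 81.2×8.61 + 0.134×7.66 = 700.2 m²/day.
Hydraulic gradient i = 0.00530.
Q = Σ(K_i·b_i) · W · i = 700.2 × 834 × 0.005300 = 3095 m³/day.

3090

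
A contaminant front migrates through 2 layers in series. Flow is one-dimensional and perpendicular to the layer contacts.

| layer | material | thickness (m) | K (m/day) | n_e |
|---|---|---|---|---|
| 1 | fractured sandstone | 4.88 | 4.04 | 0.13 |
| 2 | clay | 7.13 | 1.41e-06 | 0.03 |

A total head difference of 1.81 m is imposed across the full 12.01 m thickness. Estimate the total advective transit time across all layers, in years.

With flow normal to the layers, continuity requires the same specific discharge q through every layer.
Σ(b_i/K_i) = 4.88/4.04 + 7.13/1.41e-06 = 5.057e+06 d.
q = Δh / Σ(b_i/K_i) = 1.81 / 5.057e+06 = 3.579e-07 m/day.
In each layer the seepage velocity is v_i = q/n_i, so the layer transit time is t_i = b_i·n_i / q:
  layer 1 (fractured sandstone): t_1 = 4.88 × 0.13 / 3.579e-07 = 1.772e+06 d
  layer 2 (clay): t_2 = 7.13 × 0.03 / 3.579e-07 = 5.976e+05 d
Total t = Σ t_i = 2.370e+06 days = 6489 years.

6490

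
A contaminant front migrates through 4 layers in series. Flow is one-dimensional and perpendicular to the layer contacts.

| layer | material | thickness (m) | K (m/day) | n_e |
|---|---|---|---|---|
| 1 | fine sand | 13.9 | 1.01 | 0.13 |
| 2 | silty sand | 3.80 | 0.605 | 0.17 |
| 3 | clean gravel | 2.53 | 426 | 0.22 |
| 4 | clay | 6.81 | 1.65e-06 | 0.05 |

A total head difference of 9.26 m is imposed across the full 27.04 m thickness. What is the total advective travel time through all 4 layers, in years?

With flow normal to the layers, continuity requires the same specific discharge q through every layer.
Σ(b_i/K_i) = 13.9/1.01 + 3.80/0.605 + 2.53/426 + 6.81/1.65e-06 = 4.127e+06 d.
q = Δh / Σ(b_i/K_i) = 9.26 / 4.127e+06 = 2.244e-06 m/day.
In each layer the seepage velocity is v_i = q/n_i, so the layer transit time is t_i = b_i·n_i / q:
  layer 1 (fine sand): t_1 = 13.9 × 0.13 / 2.244e-06 = 8.054e+05 d
  layer 2 (silty sand): t_2 = 3.80 × 0.17 / 2.244e-06 = 2.879e+05 d
  layer 3 (clean gravel): t_3 = 2.53 × 0.22 / 2.244e-06 = 2.481e+05 d
  layer 4 (clay): t_4 = 6.81 × 0.05 / 2.244e-06 = 1.518e+05 d
Total t = Σ t_i = 1.493e+06 days = 4088 years.

4090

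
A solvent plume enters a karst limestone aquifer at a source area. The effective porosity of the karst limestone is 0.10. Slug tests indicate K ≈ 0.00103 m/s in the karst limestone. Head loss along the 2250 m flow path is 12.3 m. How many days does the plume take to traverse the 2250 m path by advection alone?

Convert K: 0.00103 m/s × 86400 = 88.99 m/day.
Hydraulic gradient i = Δh / L = 12.3 / 2250 = 0.005467.
Darcy flux q = K · i = 88.99 × 0.005467 = 0.4865 m/day.
Seepage velocity v = q / n_e = 0.4865 / 0.10 = 4.865 m/day.
Travel time t = L / v = 2250 / 4.865 = 462.5 days.

462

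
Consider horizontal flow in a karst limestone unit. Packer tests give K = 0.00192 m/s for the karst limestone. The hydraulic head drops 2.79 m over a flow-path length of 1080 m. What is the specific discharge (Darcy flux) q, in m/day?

Convert K: 0.00192 m/s × 86400 = 165.9 m/day.
Hydraulic gradient i = Δh / L = 2.79 / 1080 = 0.002583.
Specific discharge q = K · i = 165.9 × 0.002583 = 0.4285 m/day.

0.429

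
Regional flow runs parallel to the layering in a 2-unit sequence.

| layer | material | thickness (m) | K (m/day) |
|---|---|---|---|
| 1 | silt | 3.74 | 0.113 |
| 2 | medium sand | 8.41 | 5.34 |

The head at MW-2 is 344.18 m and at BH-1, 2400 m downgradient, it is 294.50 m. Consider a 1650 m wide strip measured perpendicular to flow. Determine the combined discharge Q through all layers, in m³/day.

Flow is parallel to layering, so each bed carries its own Darcy discharge and the transmissivities add.
Σ(K_i·b_i) = 0.113×3.74 + 5.34×8.41 = 45.33 m²/day.
Hydraulic gradient i = (344.18 − 294.50) / 2400 = 49.68 / 2400 = 0.02070.
Q = Σ(K_i·b_i) · W · i = 45.33 × 1650 × 0.02070 = 1548 m³/day.

1550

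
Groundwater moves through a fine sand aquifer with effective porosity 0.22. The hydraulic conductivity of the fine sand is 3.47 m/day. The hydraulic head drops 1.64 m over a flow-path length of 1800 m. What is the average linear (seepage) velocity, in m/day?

Hydraulic gradient i = Δh / L = 1.64 / 1800 = 0.0009111.
Darcy flux q = K · i = 3.470 × 0.0009111 = 0.003162 m/day.
Seepage velocity v = q / n_e = 0.003162 / 0.22 = 0.01437 m/day.

0.0144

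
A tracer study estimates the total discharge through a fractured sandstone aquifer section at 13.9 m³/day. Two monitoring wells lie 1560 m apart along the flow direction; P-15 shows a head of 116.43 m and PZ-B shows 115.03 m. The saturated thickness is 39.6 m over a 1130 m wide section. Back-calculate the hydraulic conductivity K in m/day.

0.346

Cross-sectional area A = 1130 × 39.6 = 44748 m².
Hydraulic gradient i = (116.43 − 115.03) / 1560 = 1.4 / 1560 = 0.0008974.
From Q = K·A·i, K = Q / (A·i) = 13.9 / (44748 × 0.0008974) = 0.3461 m/day.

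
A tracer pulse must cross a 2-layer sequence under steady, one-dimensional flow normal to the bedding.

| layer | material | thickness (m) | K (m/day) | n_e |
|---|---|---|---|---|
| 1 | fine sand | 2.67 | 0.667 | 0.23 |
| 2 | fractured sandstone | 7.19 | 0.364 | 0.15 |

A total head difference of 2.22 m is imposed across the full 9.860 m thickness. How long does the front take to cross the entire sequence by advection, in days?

18.1

With flow normal to the layers, continuity requires the same specific discharge q through every layer.
Σ(b_i/K_i) = 2.67/0.667 + 7.19/0.364 = 23.76 d.
q = Δh / Σ(b_i/K_i) = 2.22 / 23.76 = 0.09345 m/day.
In each layer the seepage velocity is v_i = q/n_i, so the layer transit time is t_i = b_i·n_i / q:
  layer 1 (fine sand): t_1 = 2.67 × 0.23 / 0.09345 = 6.571 d
  layer 2 (fractured sandstone): t_2 = 7.19 × 0.15 / 0.09345 = 11.54 d
Total t = Σ t_i = 18.11 days.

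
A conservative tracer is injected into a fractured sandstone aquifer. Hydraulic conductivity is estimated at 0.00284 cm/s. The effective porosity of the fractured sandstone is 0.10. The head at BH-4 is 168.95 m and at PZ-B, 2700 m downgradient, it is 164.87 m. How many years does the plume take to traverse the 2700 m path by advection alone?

199

Convert K: 0.00284 cm/s × 864 = 2.454 m/day.
Hydraulic gradient i = (168.95 − 164.87) / 2700 = 4.08 / 2700 = 0.001511.
Darcy flux q = K · i = 2.454 × 0.001511 = 0.003708 m/day.
Seepage velocity v = q / n_e = 0.003708 / 0.10 = 0.03708 m/day.
Travel time t = L / v = 2700 / 0.03708 = 72817 days = 199.4 years.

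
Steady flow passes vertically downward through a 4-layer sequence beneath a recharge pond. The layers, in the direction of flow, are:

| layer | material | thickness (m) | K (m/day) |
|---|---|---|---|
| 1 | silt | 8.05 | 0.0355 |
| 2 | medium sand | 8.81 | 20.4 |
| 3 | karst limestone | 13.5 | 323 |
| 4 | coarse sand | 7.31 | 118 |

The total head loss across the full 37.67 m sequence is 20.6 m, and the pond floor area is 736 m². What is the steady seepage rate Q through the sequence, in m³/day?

Flow is perpendicular to layering, so the layers act in series and the equivalent K is the thickness-weighted harmonic mean.
Total thickness L = 8.05 + 8.81 + 13.5 + 7.31 = 37.67 m.
Σ(b_i/K_i) = 8.05/0.0355 + 8.81/20.4 + 13.5/323 + 7.31/118 = 227.3 d.
K_eq = L / Σ(b_i/K_i) = 37.67 / 227.3 = 0.1657 m/day.
Q = K_eq · A · (Δh/L) = 0.1657 × 736 × (20.6/37.67) = 66.70 m³/day.

66.7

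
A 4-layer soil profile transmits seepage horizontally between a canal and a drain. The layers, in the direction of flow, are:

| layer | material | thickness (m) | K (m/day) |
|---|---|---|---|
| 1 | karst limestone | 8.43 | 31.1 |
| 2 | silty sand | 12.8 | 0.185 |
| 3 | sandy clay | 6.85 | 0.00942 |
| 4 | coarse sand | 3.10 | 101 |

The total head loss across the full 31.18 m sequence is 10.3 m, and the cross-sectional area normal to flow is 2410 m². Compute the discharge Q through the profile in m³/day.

31.2

Flow is perpendicular to layering, so the layers act in series and the equivalent K is the thickness-weighted harmonic mean.
Total thickness L = 8.43 + 12.8 + 6.85 + 3.10 = 31.18 m.
Σ(b_i/K_i) = 8.43/31.1 + 12.8/0.185 + 6.85/0.00942 + 3.10/101 = 796.7 d.
K_eq = L / Σ(b_i/K_i) = 31.18 / 796.7 = 0.03914 m/day.
Q = K_eq · A · (Δh/L) = 0.03914 × 2410 × (10.3/31.18) = 31.16 m³/day.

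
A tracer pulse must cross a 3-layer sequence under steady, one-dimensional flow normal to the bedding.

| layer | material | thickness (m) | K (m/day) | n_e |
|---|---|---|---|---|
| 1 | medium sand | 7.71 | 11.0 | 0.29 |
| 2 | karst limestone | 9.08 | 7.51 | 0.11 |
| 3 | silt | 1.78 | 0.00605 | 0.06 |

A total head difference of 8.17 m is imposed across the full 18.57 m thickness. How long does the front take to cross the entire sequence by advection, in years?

0.332

With flow normal to the layers, continuity requires the same specific discharge q through every layer.
Σ(b_i/K_i) = 7.71/11.0 + 9.08/7.51 + 1.78/0.00605 = 296.1 d.
q = Δh / Σ(b_i/K_i) = 8.17 / 296.1 = 0.02759 m/day.
In each layer the seepage velocity is v_i = q/n_i, so the layer transit time is t_i = b_i·n_i / q:
  layer 1 (medium sand): t_1 = 7.71 × 0.29 / 0.02759 = 81.04 d
  layer 2 (karst limestone): t_2 = 9.08 × 0.11 / 0.02759 = 36.20 d
  layer 3 (silt): t_3 = 1.78 × 0.06 / 0.02759 = 3.871 d
Total t = Σ t_i = 121.1 days = 0.3316 years.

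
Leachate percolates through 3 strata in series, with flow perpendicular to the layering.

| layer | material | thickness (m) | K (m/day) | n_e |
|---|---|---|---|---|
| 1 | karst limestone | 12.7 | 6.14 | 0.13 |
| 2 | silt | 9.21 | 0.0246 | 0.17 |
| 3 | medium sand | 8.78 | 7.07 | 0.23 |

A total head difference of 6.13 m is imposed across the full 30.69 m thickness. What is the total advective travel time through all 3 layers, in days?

323

With flow normal to the layers, continuity requires the same specific discharge q through every layer.
Σ(b_i/K_i) = 12.7/6.14 + 9.21/0.0246 + 8.78/7.07 = 377.7 d.
q = Δh / Σ(b_i/K_i) = 6.13 / 377.7 = 0.01623 m/day.
In each layer the seepage velocity is v_i = q/n_i, so the layer transit time is t_i = b_i·n_i / q:
  layer 1 (karst limestone): t_1 = 12.7 × 0.13 / 0.01623 = 101.7 d
  layer 2 (silt): t_2 = 9.21 × 0.17 / 0.01623 = 96.47 d
  layer 3 (medium sand): t_3 = 8.78 × 0.23 / 0.01623 = 124.4 d
Total t = Σ t_i = 322.6 days.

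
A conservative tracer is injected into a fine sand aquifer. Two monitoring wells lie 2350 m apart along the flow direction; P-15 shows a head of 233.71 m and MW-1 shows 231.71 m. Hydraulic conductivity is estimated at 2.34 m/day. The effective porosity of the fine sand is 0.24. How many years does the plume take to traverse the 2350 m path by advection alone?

775

Hydraulic gradient i = (233.71 − 231.71) / 2350 = 2 / 2350 = 0.0008511.
Darcy flux q = K · i = 2.340 × 0.0008511 = 0.001991 m/day.
Seepage velocity v = q / n_e = 0.001991 / 0.24 = 0.008298 m/day.
Travel time t = L / v = 2350 / 0.008298 = 2.832e+05 days = 775.4 years.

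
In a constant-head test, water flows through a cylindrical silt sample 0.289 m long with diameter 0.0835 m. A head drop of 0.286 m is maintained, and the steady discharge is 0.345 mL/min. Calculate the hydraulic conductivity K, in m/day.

Cross-sectional area A = π·(d/2)² = π × (0.0835/2)² = 0.005476 m².
Convert discharge: 0.345 mL/min = 5.750e-09 m³/s.
Darcy's law rearranged: K = Q·L / (A·Δh) = 5.750e-09 × 0.289 / (0.005476 × 0.286) = 1.061e-06 m/s = 0.09167 m/day.

0.0917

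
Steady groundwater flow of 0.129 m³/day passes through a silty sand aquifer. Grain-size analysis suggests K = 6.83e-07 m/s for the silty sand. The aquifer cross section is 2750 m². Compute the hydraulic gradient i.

0.000795

Convert K: 6.83e-07 m/s × 86400 = 0.05901 m/day.
From Q = K·A·i, i = Q / (K·A) = 0.129 / (0.05901 × 2750) = 0.0007949.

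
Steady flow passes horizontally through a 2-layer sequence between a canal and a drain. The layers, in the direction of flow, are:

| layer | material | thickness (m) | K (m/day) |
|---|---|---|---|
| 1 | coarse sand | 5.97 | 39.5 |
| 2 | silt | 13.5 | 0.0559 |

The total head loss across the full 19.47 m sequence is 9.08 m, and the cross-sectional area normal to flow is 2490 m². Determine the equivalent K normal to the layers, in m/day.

0.0806

Flow is perpendicular to layering, so the layers act in series and the equivalent K is the thickness-weighted harmonic mean.
Total thickness L = 5.97 + 13.5 = 19.47 m.
Σ(b_i/K_i) = 5.97/39.5 + 13.5/0.0559 = 241.7 d.
K_eq = L / Σ(b_i/K_i) = 19.47 / 241.7 = 0.08057 m/day.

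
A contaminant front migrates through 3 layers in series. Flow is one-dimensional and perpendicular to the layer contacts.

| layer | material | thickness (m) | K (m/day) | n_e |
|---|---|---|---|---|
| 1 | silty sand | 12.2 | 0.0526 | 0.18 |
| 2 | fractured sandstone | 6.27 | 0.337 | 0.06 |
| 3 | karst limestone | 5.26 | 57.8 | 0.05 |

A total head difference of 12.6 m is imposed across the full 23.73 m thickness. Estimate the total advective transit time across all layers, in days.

56.4

With flow normal to the layers, continuity requires the same specific discharge q through every layer.
Σ(b_i/K_i) = 12.2/0.0526 + 6.27/0.337 + 5.26/57.8 = 250.6 d.
q = Δh / Σ(b_i/K_i) = 12.6 / 250.6 = 0.05027 m/day.
In each layer the seepage velocity is v_i = q/n_i, so the layer transit time is t_i = b_i·n_i / q:
  layer 1 (silty sand): t_1 = 12.2 × 0.18 / 0.05027 = 43.68 d
  layer 2 (fractured sandstone): t_2 = 6.27 × 0.06 / 0.05027 = 7.483 d
  layer 3 (karst limestone): t_3 = 5.26 × 0.05 / 0.05027 = 5.232 d
Total t = Σ t_i = 56.40 days.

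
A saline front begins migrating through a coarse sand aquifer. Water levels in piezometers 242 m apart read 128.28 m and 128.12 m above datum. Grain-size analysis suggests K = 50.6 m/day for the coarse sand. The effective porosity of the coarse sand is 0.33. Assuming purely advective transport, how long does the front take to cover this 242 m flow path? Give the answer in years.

Hydraulic gradient i = (128.28 − 128.12) / 242 = 0.16 / 242 = 0.0006612.
Darcy flux q = K · i = 50.60 × 0.0006612 = 0.03345 m/day.
Seepage velocity v = q / n_e = 0.03345 / 0.33 = 0.1014 m/day.
Travel time t = L / v = 242 / 0.1014 = 2387 days = 6.536 years.

6.54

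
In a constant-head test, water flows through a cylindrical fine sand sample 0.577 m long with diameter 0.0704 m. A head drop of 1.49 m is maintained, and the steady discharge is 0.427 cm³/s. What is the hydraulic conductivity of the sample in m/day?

Cross-sectional area A = π·(d/2)² = π × (0.0704/2)² = 0.003893 m².
Convert discharge: 0.427 cm³/s = 4.270e-07 m³/s.
Darcy's law rearranged: K = Q·L / (A·Δh) = 4.270e-07 × 0.577 / (0.003893 × 1.49) = 4.248e-05 m/s = 3.670 m/day.

3.67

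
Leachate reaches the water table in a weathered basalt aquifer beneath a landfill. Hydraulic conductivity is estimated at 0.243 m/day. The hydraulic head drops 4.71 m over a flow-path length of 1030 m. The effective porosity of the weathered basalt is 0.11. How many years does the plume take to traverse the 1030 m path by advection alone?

Hydraulic gradient i = Δh / L = 4.71 / 1030 = 0.004573.
Darcy flux q = K · i = 0.2430 × 0.004573 = 0.001111 m/day.
Seepage velocity v = q / n_e = 0.001111 / 0.11 = 0.01010 m/day.
Travel time t = L / v = 1030 / 0.01010 = 1.020e+05 days = 279.2 years.

279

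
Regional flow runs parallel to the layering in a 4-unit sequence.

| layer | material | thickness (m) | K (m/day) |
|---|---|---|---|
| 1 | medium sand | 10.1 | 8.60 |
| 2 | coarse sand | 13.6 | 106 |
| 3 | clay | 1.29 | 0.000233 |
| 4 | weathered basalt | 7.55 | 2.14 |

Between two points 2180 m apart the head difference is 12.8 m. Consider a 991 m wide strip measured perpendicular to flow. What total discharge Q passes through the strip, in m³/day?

Flow is parallel to layering, so each bed carries its own Darcy discharge and the transmissivities add.
Σ(K_i·b_i) = 8.60×10.1 + 106×13.6 + 0.000233×1.29 + 2.14×7.55 = 1545 m²/day.
Hydraulic gradient i = Δh / L = 12.8 / 2180 = 0.005872.
Q = Σ(K_i·b_i) · W · i = 1545 × 991 × 0.005872 = 8988 m³/day.

8990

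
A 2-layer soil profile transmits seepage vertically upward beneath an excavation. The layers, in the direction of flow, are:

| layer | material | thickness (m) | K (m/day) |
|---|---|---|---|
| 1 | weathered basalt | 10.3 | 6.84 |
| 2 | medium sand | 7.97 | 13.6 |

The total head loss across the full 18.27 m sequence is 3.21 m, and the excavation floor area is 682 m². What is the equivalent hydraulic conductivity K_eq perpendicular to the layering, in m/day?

Flow is perpendicular to layering, so the layers act in series and the equivalent K is the thickness-weighted harmonic mean.
Total thickness L = 10.3 + 7.97 = 18.27 m.
Σ(b_i/K_i) = 10.3/6.84 + 7.97/13.6 = 2.092 d.
K_eq = L / Σ(b_i/K_i) = 18.27 / 2.092 = 8.734 m/day.

8.73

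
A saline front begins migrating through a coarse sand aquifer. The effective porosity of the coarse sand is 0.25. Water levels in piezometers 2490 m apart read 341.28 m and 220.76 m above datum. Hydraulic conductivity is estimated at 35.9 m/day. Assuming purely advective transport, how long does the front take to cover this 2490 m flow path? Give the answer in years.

Hydraulic gradient i = (341.28 − 220.76) / 2490 = 120.52 / 2490 = 0.04840.
Darcy flux q = K · i = 35.90 × 0.04840 = 1.738 m/day.
Seepage velocity v = q / n_e = 1.738 / 0.25 = 6.950 m/day.
Travel time t = L / v = 2490 / 6.950 = 358.2 days = 0.9808 years.

0.981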